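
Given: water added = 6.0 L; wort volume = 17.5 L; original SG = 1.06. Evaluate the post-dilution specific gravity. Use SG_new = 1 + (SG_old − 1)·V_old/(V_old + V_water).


pts = (1.06 − 1)·1000·17.5/(17.5 + 6.0) = 44.6809
SG_new = 1 + 44.6809/1000

1.0447


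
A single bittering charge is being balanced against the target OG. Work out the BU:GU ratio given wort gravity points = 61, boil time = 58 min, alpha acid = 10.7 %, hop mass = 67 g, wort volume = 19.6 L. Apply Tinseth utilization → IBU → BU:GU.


U = 1.65·0.000125^(GP/1000)·(1−e^(−0.04t))/4.15;  IBU = (α/100)·m·U·1000/V;  BU:GU = IBU/GP
U = 1.65·0.000125^(61/1000)·(1−e^(−0.04·58))/4.15 = 0.2072
IBU = (10.7/100)·67·0.2072·1000/19.6 = 75.7922
BU:GU = 75.7922/61

1.2425


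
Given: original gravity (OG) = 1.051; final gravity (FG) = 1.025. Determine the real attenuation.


AA = (OG−FG)/(OG−1)·100;  RA = AA·0.8192
AA = (1.051 − 1.025)/(1.051 − 1)·100 = 50.9804
RA = 50.9804·0.8192

41.7631 %


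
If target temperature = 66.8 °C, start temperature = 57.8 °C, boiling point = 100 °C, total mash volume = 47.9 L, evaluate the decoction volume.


V_dec = V_total·(T_target − T_start)/(T_boil − T_start)
V_dec = 47.9·(66.8 − 57.8)/(100 − 57.8)

10.2156 L


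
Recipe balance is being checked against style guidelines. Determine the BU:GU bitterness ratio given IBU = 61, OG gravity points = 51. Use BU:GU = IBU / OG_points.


BU:GU = 61 / 51

1.1961


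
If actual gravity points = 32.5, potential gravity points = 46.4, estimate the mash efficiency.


efficiency = actual / potential × 100
efficiency = 32.5 / 46.4 × 100

70.0431 %


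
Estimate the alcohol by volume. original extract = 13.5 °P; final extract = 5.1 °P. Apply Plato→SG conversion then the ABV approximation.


SG = 259/(259 − P);  ABV = (OG − FG)·131.25
OG = 259/(259 − 13.5) = 1.0550
FG = 259/(259 − 5.1) = 1.0201
ABV = (1.0550 − 1.0201)·131.25

4.5810 % ABV


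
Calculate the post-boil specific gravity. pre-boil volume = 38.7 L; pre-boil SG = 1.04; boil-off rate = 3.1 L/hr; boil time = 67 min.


V_post = V_pre − rate·(t/60);  SG_post = 1 + (SG_pre−1)·V_pre/V_post
V_post = 38.7 − 3.1·(67/60) = 35.2383
SG_post = 1 + (1.04 − 1)·38.7/35.2383

1.0439


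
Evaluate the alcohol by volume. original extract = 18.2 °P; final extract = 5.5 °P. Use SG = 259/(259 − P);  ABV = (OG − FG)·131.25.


OG = 259/(259 − 18.2) = 1.0756
FG = 259/(259 − 5.5) = 1.0217
ABV = (1.0756 − 1.0217)·131.25

7.0724 % ABV


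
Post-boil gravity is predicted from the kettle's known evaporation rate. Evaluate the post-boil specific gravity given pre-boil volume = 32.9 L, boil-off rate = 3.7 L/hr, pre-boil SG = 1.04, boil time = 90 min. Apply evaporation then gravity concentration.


V_post = V_pre − rate·(t/60);  SG_post = 1 + (SG_pre−1)·V_pre/V_post
V_post = 32.9 − 3.7·(90/60) = 27.3500
SG_post = 1 + (1.04 − 1)·32.9/27.3500

1.0481


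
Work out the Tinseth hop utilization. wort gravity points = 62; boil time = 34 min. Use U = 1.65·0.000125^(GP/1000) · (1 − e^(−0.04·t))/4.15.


bigness = 1.65·0.000125^(62/1000) = 0.9451
boil_factor = (1 − e^(−0.04·34))/4.15 = 0.1791
U = 0.9451 · 0.1791

0.1693


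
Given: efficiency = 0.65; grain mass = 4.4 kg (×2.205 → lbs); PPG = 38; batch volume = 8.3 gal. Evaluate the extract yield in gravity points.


points = lbs × PPG × eff / vol
lbs = 4.4 × 2.205 = 9.7020
points = 9.7020 × 38 × 0.65 / 8.3

28.8722 points


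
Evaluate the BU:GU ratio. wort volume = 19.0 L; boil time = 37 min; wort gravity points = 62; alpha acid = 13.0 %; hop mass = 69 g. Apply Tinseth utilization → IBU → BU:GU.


U = 1.65·0.000125^(GP/1000)·(1−e^(−0.04t))/4.15;  IBU = (α/100)·m·U·1000/V;  BU:GU = IBU/GP
U = 1.65·0.000125^(62/1000)·(1−e^(−0.04·37))/4.15 = 0.1759
IBU = (13.0/100)·69·0.1759·1000/19.0 = 83.0432
BU:GU = 83.0432/62

1.3394


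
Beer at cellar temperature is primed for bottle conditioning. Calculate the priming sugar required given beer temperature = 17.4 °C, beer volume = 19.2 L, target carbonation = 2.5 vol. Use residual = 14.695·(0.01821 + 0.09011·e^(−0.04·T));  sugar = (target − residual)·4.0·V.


residual = 14.695·(0.01821 + 0.09011·e^(−0.04·17.4)) = 0.9278
sugar = (2.5 − 0.9278)·4.0·19.2

120.7455 g


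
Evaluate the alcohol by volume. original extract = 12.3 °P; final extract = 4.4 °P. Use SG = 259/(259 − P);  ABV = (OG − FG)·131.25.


OG = 259/(259 − 12.3) = 1.0499
FG = 259/(259 − 4.4) = 1.0173
ABV = (1.0499 − 1.0173)·131.25

4.2756 % ABV


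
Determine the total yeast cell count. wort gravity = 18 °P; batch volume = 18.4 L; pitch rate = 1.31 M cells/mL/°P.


cells (billions) = rate · V_L · °P
cells = 1.31 · 18.4 · 18

433.8720 billion cells


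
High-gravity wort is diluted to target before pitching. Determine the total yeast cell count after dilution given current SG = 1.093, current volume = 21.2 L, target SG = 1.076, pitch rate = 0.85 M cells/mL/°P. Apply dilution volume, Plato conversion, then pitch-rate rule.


V_w = V·((SG_c−1)/(SG_t−1)−1);  °P = 259 − 259/SG_t;  cells = rate·(V+V_w)·°P
V_w = 21.2·((1.093−1)/(1.076−1)−1) = 4.7421
V_final = 21.2 + 4.7421 = 25.9421
°P = 259 − 259/1.076 = 18.2937
cells = 0.85·25.9421·18.2937

403.3901 billion cells


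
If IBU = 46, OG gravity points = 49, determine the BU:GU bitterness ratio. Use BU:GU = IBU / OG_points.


BU:GU = 46 / 49

0.9388


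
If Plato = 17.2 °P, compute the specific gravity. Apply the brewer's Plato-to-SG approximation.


SG = 259/(259 − P)
SG = 259/(259 − 17.2)

1.0711


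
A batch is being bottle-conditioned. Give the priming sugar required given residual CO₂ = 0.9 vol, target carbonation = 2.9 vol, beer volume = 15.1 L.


sugar = (target − residual)·4.0·V
sugar = (2.9 − 0.9)·4.0·15.1

120.8000 g


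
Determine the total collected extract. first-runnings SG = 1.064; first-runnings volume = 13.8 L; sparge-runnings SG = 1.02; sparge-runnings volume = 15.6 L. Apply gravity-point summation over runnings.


total = Σ (SG_i − 1)·1000·V_i
first = (1.064 − 1)·1000·13.8 = 883.2000
sparge = (1.02 − 1)·1000·15.6 = 312.0000
total = 883.2000 + 312.0000

1195.2000 gravity·L


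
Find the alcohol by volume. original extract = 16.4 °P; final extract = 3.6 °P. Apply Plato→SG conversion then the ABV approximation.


SG = 259/(259 − P);  ABV = (OG − FG)·131.25
OG = 259/(259 − 16.4) = 1.0676
FG = 259/(259 − 3.6) = 1.0141
ABV = (1.0676 − 1.0141)·131.25

7.0226 % ABV


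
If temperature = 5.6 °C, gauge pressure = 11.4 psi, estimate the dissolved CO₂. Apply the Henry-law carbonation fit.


vols = (P + 14.695)·(0.01821 + 0.09011·e^(−0.04·T))
vols = (11.4 + 14.695)·(0.01821 + 0.09011·e^(−0.04·5.6))

2.3547 volumes


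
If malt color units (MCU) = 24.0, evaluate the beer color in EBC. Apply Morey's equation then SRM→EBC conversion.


SRM = 1.4922·MCU^0.6859;  EBC = SRM·1.97
SRM = 1.4922·24.0^0.6859 = 13.1982
EBC = 13.1982·1.97

26.0004 EBC


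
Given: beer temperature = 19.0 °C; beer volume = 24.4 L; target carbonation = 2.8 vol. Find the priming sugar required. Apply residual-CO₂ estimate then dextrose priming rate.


residual = 14.695·(0.01821 + 0.09011·e^(−0.04·T));  sugar = (target − residual)·4.0·V
residual = 14.695·(0.01821 + 0.09011·e^(−0.04·19.0)) = 0.8869
sugar = (2.8 − 0.8869)·4.0·24.4

186.7221 g


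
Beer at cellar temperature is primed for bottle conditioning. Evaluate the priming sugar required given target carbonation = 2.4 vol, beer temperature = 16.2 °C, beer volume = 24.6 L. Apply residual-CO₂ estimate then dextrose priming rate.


residual = 14.695·(0.01821 + 0.09011·e^(−0.04·T));  sugar = (target − residual)·4.0·V
residual = 14.695·(0.01821 + 0.09011·e^(−0.04·16.2)) = 0.9603
sugar = (2.4 − 0.9603)·4.0·24.6

141.6709 g


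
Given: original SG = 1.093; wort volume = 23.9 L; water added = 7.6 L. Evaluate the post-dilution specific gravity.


SG_new = 1 + (SG_old − 1)·V_old/(V_old + V_water)
pts = (1.093 − 1)·1000·23.9/(23.9 + 7.6) = 70.5619
SG_new = 1 + 70.5619/1000

1.0706


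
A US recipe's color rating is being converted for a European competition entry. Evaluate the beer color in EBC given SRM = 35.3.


EBC = SRM · 1.97
EBC = 35.3 · 1.97

69.5410 EBC


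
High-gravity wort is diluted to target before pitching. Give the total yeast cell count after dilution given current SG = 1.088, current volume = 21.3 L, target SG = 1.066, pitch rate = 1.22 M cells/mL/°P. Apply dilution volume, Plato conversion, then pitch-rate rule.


V_w = V·((SG_c−1)/(SG_t−1)−1);  °P = 259 − 259/SG_t;  cells = rate·(V+V_w)·°P
V_w = 21.3·((1.088−1)/(1.066−1)−1) = 7.1000
V_final = 21.3 + 7.1000 = 28.4000
°P = 259 − 259/1.066 = 16.0356
cells = 1.22·28.4000·16.0356

555.6031 billion cells


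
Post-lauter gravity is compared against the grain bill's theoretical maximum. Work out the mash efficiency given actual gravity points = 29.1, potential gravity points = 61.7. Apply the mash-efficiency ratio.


efficiency = actual / potential × 100
efficiency = 29.1 / 61.7 × 100

47.1637 %


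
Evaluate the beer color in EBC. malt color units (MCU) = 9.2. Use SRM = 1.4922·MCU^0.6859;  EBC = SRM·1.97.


SRM = 1.4922·9.2^0.6859 = 6.8374
EBC = 6.8374·1.97

13.4696 EBC


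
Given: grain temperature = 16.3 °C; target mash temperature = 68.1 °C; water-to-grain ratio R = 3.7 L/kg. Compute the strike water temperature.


T_strike = (0.41/R)·(T_mash − T_grain) + T_mash
T_strike = (0.41/3.7)·(68.1 − 16.3) + 68.1

73.8400 °C


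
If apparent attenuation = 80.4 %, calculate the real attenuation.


RA = AA · 0.8192
RA = 80.4 · 0.8192

65.8637 %


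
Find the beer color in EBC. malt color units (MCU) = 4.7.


SRM = 1.4922·MCU^0.6859;  EBC = SRM·1.97
SRM = 1.4922·4.7^0.6859 = 4.3134
EBC = 4.3134·1.97

8.4974 EBC


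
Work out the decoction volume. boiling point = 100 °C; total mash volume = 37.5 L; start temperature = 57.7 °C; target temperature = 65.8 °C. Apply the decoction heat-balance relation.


V_dec = V_total·(T_target − T_start)/(T_boil − T_start)
V_dec = 37.5·(65.8 − 57.7)/(100 − 57.7)

7.1809 L


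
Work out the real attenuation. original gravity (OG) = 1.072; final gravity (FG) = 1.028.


AA = (OG−FG)/(OG−1)·100;  RA = AA·0.8192
AA = (1.072 − 1.028)/(1.072 − 1)·100 = 61.1111
RA = 61.1111·0.8192

50.0622 %


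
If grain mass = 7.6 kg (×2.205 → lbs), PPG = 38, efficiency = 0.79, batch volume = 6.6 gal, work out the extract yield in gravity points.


points = lbs × PPG × eff / vol
lbs = 7.6 × 2.205 = 16.7580
points = 16.7580 × 38 × 0.79 / 6.6

76.2235 points


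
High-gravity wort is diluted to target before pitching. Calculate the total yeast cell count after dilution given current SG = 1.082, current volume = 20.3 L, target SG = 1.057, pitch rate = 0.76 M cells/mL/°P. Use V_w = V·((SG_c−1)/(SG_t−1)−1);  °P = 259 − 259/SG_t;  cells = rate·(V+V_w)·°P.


V_w = 20.3·((1.082−1)/(1.057−1)−1) = 8.9035
V_final = 20.3 + 8.9035 = 29.2035
°P = 259 − 259/1.057 = 13.9669
cells = 0.76·29.2035·13.9669

309.9904 billion cells


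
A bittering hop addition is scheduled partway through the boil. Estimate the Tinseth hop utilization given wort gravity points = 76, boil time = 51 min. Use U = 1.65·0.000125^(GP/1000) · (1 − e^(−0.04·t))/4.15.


bigness = 1.65·0.000125^(76/1000) = 0.8334
boil_factor = (1 − e^(−0.04·51))/4.15 = 0.2096
U = 0.8334 · 0.2096

0.1747


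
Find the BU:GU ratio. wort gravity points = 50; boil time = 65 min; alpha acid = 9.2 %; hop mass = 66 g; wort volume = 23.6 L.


U = 1.65·0.000125^(GP/1000)·(1−e^(−0.04t))/4.15;  IBU = (α/100)·m·U·1000/V;  BU:GU = IBU/GP
U = 1.65·0.000125^(50/1000)·(1−e^(−0.04·65))/4.15 = 0.2348
IBU = (9.2/100)·66·0.2348·1000/23.6 = 60.4204
BU:GU = 60.4204/50

1.2084


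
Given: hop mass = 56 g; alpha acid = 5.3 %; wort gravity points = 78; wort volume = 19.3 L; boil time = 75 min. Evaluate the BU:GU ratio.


U = 1.65·0.000125^(GP/1000)·(1−e^(−0.04t))/4.15;  IBU = (α/100)·m·U·1000/V;  BU:GU = IBU/GP
U = 1.65·0.000125^(78/1000)·(1−e^(−0.04·75))/4.15 = 0.1874
IBU = (5.3/100)·56·0.1874·1000/19.3 = 28.8219
BU:GU = 28.8219/78

0.3695


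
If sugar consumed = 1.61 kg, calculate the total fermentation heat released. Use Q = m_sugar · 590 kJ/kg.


Q = 1.61 · 590

949.9000 kJ


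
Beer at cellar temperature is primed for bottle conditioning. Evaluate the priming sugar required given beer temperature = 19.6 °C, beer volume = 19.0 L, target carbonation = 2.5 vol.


residual = 14.695·(0.01821 + 0.09011·e^(−0.04·T));  sugar = (target − residual)·4.0·V
residual = 14.695·(0.01821 + 0.09011·e^(−0.04·19.6)) = 0.8722
sugar = (2.5 − 0.8722)·4.0·19.0

123.7144 g


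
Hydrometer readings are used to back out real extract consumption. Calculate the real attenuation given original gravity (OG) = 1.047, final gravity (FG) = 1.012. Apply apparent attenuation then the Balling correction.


AA = (OG−FG)/(OG−1)·100;  RA = AA·0.8192
AA = (1.047 − 1.012)/(1.047 − 1)·100 = 74.4681
RA = 74.4681·0.8192

61.0043 %


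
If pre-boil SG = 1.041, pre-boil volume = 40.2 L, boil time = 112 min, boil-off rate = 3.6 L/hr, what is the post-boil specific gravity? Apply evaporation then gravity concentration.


V_post = V_pre − rate·(t/60);  SG_post = 1 + (SG_pre−1)·V_pre/V_post
V_post = 40.2 − 3.6·(112/60) = 33.4800
SG_post = 1 + (1.041 − 1)·40.2/33.4800

1.0492


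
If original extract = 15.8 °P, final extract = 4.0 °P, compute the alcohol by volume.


SG = 259/(259 − P);  ABV = (OG − FG)·131.25
OG = 259/(259 − 15.8) = 1.0650
FG = 259/(259 − 4.0) = 1.0157
ABV = (1.0650 − 1.0157)·131.25

6.4681 % ABV


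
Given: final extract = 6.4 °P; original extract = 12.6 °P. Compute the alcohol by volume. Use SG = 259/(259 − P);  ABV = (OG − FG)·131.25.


OG = 259/(259 − 12.6) = 1.0511
FG = 259/(259 − 6.4) = 1.0253
ABV = (1.0511 − 1.0253)·131.25

3.3862 % ABV


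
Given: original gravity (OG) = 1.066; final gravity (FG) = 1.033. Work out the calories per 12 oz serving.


ABW = (OG−FG)·131.25·0.79/FG;  °P = 259 − 259/SG (for OG→OE and FG→AE);  RE = 0.1808·OE + 0.8192·AE;  Cal = (6.9·ABW + 4·(RE−0.1))·FG·3.55
ABW = (1.066 − 1.033)·131.25·0.79/1.033 = 3.3124
OE = 259 − 259/1.066 = 16.0356 °P
AE = 259 − 259/1.033 = 8.2740 °P
RE = 0.1808·16.0356 + 0.8192·8.2740 = 9.6773 °P
Cal = (6.9·3.3124 + 4·(9.6773−0.1))·1.033·3.55

224.2994 kcal


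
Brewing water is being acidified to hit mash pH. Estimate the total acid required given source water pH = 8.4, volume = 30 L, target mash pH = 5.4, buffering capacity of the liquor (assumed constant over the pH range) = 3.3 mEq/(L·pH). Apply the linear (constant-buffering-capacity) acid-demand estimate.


acid = buffering capacity · (pH_source − pH_target) · V
acid = 3.3 · (8.4 − 5.4) · 30

297.0000 mEq


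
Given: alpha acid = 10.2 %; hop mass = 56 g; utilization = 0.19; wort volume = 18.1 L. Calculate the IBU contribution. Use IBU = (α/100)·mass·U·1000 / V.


IBU = (10.2/100)·56·0.19·1000 / 18.1

59.9602 IBU


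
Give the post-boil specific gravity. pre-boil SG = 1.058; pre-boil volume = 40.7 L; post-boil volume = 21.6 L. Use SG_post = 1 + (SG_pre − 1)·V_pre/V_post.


pts_pre = (1.058 − 1)·1000 = 58.0000
pts_post = 58.0000·40.7/21.6 = 109.2870
SG_post = 1 + 109.2870/1000

1.1093


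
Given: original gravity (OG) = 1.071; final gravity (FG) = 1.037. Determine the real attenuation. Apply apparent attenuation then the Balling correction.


AA = (OG−FG)/(OG−1)·100;  RA = AA·0.8192
AA = (1.071 − 1.037)/(1.071 − 1)·100 = 47.8873
RA = 47.8873·0.8192

39.2293 %


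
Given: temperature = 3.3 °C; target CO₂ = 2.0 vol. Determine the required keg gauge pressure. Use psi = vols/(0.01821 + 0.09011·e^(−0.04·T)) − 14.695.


psi = 2.0/(0.01821 + 0.09011·e^(−0.04·3.3)) − 14.695

5.8860 psi


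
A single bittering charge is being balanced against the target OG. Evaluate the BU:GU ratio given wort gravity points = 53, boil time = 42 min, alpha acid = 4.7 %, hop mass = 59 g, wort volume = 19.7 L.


U = 1.65·0.000125^(GP/1000)·(1−e^(−0.04t))/4.15;  IBU = (α/100)·m·U·1000/V;  BU:GU = IBU/GP
U = 1.65·0.000125^(53/1000)·(1−e^(−0.04·42))/4.15 = 0.2009
IBU = (4.7/100)·59·0.2009·1000/19.7 = 28.2801
BU:GU = 28.2801/53

0.5336


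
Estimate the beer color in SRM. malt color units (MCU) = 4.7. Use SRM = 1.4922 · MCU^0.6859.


SRM = 1.4922 · 4.7^0.6859

4.3134 SRM


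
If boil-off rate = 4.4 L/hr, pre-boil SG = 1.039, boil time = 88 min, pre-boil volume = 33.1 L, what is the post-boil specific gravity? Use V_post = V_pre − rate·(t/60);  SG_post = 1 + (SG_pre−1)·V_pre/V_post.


V_post = 33.1 − 4.4·(88/60) = 26.6467
SG_post = 1 + (1.039 − 1)·33.1/26.6467

1.0484


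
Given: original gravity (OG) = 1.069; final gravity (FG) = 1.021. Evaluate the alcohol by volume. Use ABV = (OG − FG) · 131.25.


ABV = (1.069 − 1.021) · 131.25

6.3000 % ABV


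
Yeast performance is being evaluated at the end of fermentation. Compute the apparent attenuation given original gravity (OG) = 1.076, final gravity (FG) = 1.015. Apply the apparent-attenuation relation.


AA = (OG − FG)/(OG − 1) · 100
AA = (1.076 − 1.015)/(1.076 − 1) · 100

80.2632 %


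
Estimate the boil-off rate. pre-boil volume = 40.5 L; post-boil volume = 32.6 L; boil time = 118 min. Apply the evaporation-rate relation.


rate = (V_pre − V_post) / (t_min/60)
rate = (40.5 − 32.6) / (118/60)

4.0169 L/hr


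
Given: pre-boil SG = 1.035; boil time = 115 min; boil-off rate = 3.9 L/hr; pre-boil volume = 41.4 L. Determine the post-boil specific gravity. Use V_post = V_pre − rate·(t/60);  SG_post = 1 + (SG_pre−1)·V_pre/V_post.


V_post = 41.4 − 3.9·(115/60) = 33.9250
SG_post = 1 + (1.035 − 1)·41.4/33.9250

1.0427


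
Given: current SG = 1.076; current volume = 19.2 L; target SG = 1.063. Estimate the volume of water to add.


V_water = V·((SG_curr − 1)/(SG_target − 1) − 1)
V_water = 19.2·((1.076 − 1)/(1.063 − 1) − 1)

3.9619 L


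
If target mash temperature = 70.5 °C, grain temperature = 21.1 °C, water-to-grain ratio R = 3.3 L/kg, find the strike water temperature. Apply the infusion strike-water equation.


T_strike = (0.41/R)·(T_mash − T_grain) + T_mash
T_strike = (0.41/3.3)·(70.5 − 21.1) + 70.5

76.6376 °C


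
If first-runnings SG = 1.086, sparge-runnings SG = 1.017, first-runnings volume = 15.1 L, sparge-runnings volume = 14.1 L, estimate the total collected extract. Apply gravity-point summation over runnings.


total = Σ (SG_i − 1)·1000·V_i
first = (1.086 − 1)·1000·15.1 = 1298.6000
sparge = (1.017 − 1)·1000·14.1 = 239.7000
total = 1298.6000 + 239.7000

1538.3000 gravity·L


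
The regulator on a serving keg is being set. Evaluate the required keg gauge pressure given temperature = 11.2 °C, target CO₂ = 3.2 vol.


psi = vols/(0.01821 + 0.09011·e^(−0.04·T)) − 14.695
psi = 3.2/(0.01821 + 0.09011·e^(−0.04·11.2)) − 14.695

27.5316 psi


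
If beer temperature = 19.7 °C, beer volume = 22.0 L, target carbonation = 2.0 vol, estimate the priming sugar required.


residual = 14.695·(0.01821 + 0.09011·e^(−0.04·T));  sugar = (target − residual)·4.0·V
residual = 14.695·(0.01821 + 0.09011·e^(−0.04·19.7)) = 0.8698
sugar = (2.0 − 0.8698)·4.0·22.0

99.4607 g


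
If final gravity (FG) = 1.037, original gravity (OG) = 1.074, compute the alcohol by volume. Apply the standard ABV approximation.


ABV = (OG − FG) · 131.25
ABV = (1.074 − 1.037) · 131.25

4.8563 % ABV


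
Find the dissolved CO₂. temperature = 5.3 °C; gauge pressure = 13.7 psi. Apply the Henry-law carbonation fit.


vols = (P + 14.695)·(0.01821 + 0.09011·e^(−0.04·T))
vols = (13.7 + 14.695)·(0.01821 + 0.09011·e^(−0.04·5.3))

2.5869 volumes


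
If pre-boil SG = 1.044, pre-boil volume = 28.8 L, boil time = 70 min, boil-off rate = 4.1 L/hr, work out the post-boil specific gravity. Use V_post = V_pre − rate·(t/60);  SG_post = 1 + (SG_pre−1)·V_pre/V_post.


V_post = 28.8 − 4.1·(70/60) = 24.0167
SG_post = 1 + (1.044 − 1)·28.8/24.0167

1.0528


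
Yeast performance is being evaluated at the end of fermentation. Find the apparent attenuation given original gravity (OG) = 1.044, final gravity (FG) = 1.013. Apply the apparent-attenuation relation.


AA = (OG − FG)/(OG − 1) · 100
AA = (1.044 − 1.013)/(1.044 − 1) · 100

70.4545 %


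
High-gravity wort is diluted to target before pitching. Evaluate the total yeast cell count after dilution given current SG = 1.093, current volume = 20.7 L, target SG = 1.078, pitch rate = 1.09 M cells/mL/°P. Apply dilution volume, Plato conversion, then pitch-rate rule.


V_w = V·((SG_c−1)/(SG_t−1)−1);  °P = 259 − 259/SG_t;  cells = rate·(V+V_w)·°P
V_w = 20.7·((1.093−1)/(1.078−1)−1) = 3.9808
V_final = 20.7 + 3.9808 = 24.6808
°P = 259 − 259/1.078 = 18.7403
cells = 1.09·24.6808·18.7403

504.1512 billion cells


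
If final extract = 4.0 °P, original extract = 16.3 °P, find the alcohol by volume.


SG = 259/(259 − P);  ABV = (OG − FG)·131.25
OG = 259/(259 − 16.3) = 1.0672
FG = 259/(259 − 4.0) = 1.0157
ABV = (1.0672 − 1.0157)·131.25

6.7561 % ABV


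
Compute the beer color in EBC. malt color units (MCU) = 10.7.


SRM = 1.4922·MCU^0.6859;  EBC = SRM·1.97
SRM = 1.4922·10.7^0.6859 = 7.5837
EBC = 7.5837·1.97

14.9399 EBC


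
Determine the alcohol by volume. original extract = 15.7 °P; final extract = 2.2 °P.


SG = 259/(259 − P);  ABV = (OG − FG)·131.25
OG = 259/(259 − 15.7) = 1.0645
FG = 259/(259 − 2.2) = 1.0086
ABV = (1.0645 − 1.0086)·131.25

7.3451 % ABV


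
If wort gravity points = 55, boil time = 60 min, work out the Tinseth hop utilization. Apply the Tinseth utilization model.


U = 1.65·0.000125^(GP/1000) · (1 − e^(−0.04·t))/4.15
bigness = 1.65·0.000125^(55/1000) = 1.0065
boil_factor = (1 − e^(−0.04·60))/4.15 = 0.2191
U = 1.0065 · 0.2191

0.2205


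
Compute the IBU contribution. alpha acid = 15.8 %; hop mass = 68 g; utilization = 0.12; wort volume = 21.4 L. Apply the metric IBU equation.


IBU = (α/100)·mass·U·1000 / V
IBU = (15.8/100)·68·0.12·1000 / 21.4

60.2467 IBU


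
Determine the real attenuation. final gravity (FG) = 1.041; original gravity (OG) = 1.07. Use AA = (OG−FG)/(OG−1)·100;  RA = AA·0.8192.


AA = (1.07 − 1.041)/(1.07 − 1)·100 = 41.4286
RA = 41.4286·0.8192

33.9383 %


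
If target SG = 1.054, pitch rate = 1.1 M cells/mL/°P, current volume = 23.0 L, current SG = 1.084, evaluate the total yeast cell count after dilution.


V_w = V·((SG_c−1)/(SG_t−1)−1);  °P = 259 − 259/SG_t;  cells = rate·(V+V_w)·°P
V_w = 23.0·((1.084−1)/(1.054−1)−1) = 12.7778
V_final = 23.0 + 12.7778 = 35.7778
°P = 259 − 259/1.054 = 13.2694
cells = 1.1·35.7778·13.2694

522.2266 billion cells


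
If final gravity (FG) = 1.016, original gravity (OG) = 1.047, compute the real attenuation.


AA = (OG−FG)/(OG−1)·100;  RA = AA·0.8192
AA = (1.047 − 1.016)/(1.047 − 1)·100 = 65.9574
RA = 65.9574·0.8192

54.0323 %


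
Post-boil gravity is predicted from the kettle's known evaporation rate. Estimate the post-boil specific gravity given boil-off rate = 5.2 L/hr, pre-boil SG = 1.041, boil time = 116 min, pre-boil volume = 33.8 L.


V_post = V_pre − rate·(t/60);  SG_post = 1 + (SG_pre−1)·V_pre/V_post
V_post = 33.8 − 5.2·(116/60) = 23.7467
SG_post = 1 + (1.041 − 1)·33.8/23.7467

1.0584


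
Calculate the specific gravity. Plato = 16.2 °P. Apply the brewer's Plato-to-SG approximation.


SG = 259/(259 − P)
SG = 259/(259 − 16.2)

1.0667


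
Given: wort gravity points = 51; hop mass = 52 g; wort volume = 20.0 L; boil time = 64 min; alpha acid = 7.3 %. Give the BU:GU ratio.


U = 1.65·0.000125^(GP/1000)·(1−e^(−0.04t))/4.15;  IBU = (α/100)·m·U·1000/V;  BU:GU = IBU/GP
U = 1.65·0.000125^(51/1000)·(1−e^(−0.04·64))/4.15 = 0.2320
IBU = (7.3/100)·52·0.2320·1000/20.0 = 44.0284
BU:GU = 44.0284/51

0.8633


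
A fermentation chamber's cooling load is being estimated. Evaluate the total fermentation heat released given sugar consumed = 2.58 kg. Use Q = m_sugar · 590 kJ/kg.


Q = 2.58 · 590

1522.2000 kJ


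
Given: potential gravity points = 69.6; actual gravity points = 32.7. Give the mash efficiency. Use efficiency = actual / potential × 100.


efficiency = 32.7 / 69.6 × 100

46.9828 %


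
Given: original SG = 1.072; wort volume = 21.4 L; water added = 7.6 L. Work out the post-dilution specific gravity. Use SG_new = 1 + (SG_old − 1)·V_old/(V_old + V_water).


pts = (1.072 − 1)·1000·21.4/(21.4 + 7.6) = 53.1310
SG_new = 1 + 53.1310/1000

1.0531


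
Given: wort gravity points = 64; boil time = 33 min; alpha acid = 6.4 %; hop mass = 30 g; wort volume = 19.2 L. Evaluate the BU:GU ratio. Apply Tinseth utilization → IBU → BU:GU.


U = 1.65·0.000125^(GP/1000)·(1−e^(−0.04t))/4.15;  IBU = (α/100)·m·U·1000/V;  BU:GU = IBU/GP
U = 1.65·0.000125^(64/1000)·(1−e^(−0.04·33))/4.15 = 0.1639
IBU = (6.4/100)·30·0.1639·1000/19.2 = 16.3931
BU:GU = 16.3931/64

0.2561


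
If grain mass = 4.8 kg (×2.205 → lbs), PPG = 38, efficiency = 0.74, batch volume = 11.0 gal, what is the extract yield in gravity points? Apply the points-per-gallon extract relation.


points = lbs × PPG × eff / vol
lbs = 4.8 × 2.205 = 10.5840
points = 10.5840 × 38 × 0.74 / 11.0

27.0566 points


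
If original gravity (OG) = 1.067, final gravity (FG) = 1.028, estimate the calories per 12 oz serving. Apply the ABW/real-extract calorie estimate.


ABW = (OG−FG)·131.25·0.79/FG;  °P = 259 − 259/SG (for OG→OE and FG→AE);  RE = 0.1808·OE + 0.8192·AE;  Cal = (6.9·ABW + 4·(RE−0.1))·FG·3.55
ABW = (1.067 − 1.028)·131.25·0.79/1.028 = 3.9337
OE = 259 − 259/1.067 = 16.2634 °P
AE = 259 − 259/1.028 = 7.0545 °P
RE = 0.1808·16.2634 + 0.8192·7.0545 = 8.7194 °P
Cal = (6.9·3.9337 + 4·(8.7194−0.1))·1.028·3.55

224.8763 kcal


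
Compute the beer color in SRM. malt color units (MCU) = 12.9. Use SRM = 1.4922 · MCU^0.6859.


SRM = 1.4922 · 12.9^0.6859

8.6215 SRM


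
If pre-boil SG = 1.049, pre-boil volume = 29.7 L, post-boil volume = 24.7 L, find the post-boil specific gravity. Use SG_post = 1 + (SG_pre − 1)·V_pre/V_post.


pts_pre = (1.049 − 1)·1000 = 49.0000
pts_post = 49.0000·29.7/24.7 = 58.9190
SG_post = 1 + 58.9190/1000

1.0589


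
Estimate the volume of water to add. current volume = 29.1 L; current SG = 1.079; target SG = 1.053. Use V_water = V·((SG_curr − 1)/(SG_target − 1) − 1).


V_water = 29.1·((1.079 − 1)/(1.053 − 1) − 1)

14.2755 L


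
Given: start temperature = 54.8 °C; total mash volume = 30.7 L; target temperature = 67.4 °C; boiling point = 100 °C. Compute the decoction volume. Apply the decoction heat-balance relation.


V_dec = V_total·(T_target − T_start)/(T_boil − T_start)
V_dec = 30.7·(67.4 − 54.8)/(100 − 54.8)

8.5580 L


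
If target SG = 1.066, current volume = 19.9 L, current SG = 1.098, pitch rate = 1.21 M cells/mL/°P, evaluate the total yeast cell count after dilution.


V_w = V·((SG_c−1)/(SG_t−1)−1);  °P = 259 − 259/SG_t;  cells = rate·(V+V_w)·°P
V_w = 19.9·((1.098−1)/(1.066−1)−1) = 9.6485
V_final = 19.9 + 9.6485 = 29.5485
°P = 259 − 259/1.066 = 16.0356
cells = 1.21·29.5485·16.0356

573.3332 billion cells


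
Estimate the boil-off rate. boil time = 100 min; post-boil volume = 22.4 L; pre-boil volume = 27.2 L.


rate = (V_pre − V_post) / (t_min/60)
rate = (27.2 − 22.4) / (100/60)

2.8800 L/hr


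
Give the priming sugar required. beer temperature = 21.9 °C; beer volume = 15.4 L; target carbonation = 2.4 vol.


residual = 14.695·(0.01821 + 0.09011·e^(−0.04·T));  sugar = (target − residual)·4.0·V
residual = 14.695·(0.01821 + 0.09011·e^(−0.04·21.9)) = 0.8190
sugar = (2.4 − 0.8190)·4.0·15.4

97.3872 g


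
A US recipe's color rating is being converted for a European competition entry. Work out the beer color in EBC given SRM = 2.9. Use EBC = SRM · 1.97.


EBC = 2.9 · 1.97

5.7130 EBC


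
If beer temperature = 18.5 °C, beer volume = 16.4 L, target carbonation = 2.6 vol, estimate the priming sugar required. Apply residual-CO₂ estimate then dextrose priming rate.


residual = 14.695·(0.01821 + 0.09011·e^(−0.04·T));  sugar = (target − residual)·4.0·V
residual = 14.695·(0.01821 + 0.09011·e^(−0.04·18.5)) = 0.8994
sugar = (2.6 − 0.8994)·4.0·16.4

111.5611 g


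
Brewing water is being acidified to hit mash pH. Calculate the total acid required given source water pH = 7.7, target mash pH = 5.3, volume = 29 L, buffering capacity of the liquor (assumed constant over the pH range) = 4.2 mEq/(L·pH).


acid = buffering capacity · (pH_source − pH_target) · V
acid = 4.2 · (7.7 − 5.3) · 29

292.3200 mEq


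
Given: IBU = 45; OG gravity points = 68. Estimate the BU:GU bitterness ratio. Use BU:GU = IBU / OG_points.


BU:GU = 45 / 68

0.6618


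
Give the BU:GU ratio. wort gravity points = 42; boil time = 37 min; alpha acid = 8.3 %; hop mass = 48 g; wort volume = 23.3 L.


U = 1.65·0.000125^(GP/1000)·(1−e^(−0.04t))/4.15;  IBU = (α/100)·m·U·1000/V;  BU:GU = IBU/GP
U = 1.65·0.000125^(42/1000)·(1−e^(−0.04·37))/4.15 = 0.2105
IBU = (8.3/100)·48·0.2105·1000/23.3 = 35.9990
BU:GU = 35.9990/42

0.8571


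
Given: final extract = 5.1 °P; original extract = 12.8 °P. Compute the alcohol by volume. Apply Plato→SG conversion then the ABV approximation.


SG = 259/(259 − P);  ABV = (OG − FG)·131.25
OG = 259/(259 − 12.8) = 1.0520
FG = 259/(259 − 5.1) = 1.0201
ABV = (1.0520 − 1.0201)·131.25

4.1873 % ABV


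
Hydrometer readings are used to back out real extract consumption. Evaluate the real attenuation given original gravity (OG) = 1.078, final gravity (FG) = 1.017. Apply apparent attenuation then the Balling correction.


AA = (OG−FG)/(OG−1)·100;  RA = AA·0.8192
AA = (1.078 − 1.017)/(1.078 − 1)·100 = 78.2051
RA = 78.2051·0.8192

64.0656 %


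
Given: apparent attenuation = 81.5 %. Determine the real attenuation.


RA = AA · 0.8192
RA = 81.5 · 0.8192

66.7648 %


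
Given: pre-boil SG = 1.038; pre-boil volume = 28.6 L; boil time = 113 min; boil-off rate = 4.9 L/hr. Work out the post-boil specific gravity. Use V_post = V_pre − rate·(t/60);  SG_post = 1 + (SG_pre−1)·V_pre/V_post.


V_post = 28.6 − 4.9·(113/60) = 19.3717
SG_post = 1 + (1.038 − 1)·28.6/19.3717

1.0561


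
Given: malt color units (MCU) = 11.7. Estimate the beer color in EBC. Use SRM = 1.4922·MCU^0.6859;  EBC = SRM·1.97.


SRM = 1.4922·11.7^0.6859 = 8.0630
EBC = 8.0630·1.97

15.8841 EBC


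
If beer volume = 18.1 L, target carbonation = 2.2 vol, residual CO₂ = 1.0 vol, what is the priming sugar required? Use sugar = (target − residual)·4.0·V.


sugar = (2.2 − 1.0)·4.0·18.1

86.8800 g


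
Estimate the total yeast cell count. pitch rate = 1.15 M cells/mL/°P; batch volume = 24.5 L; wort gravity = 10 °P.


cells (billions) = rate · V_L · °P
cells = 1.15 · 24.5 · 10

281.7500 billion cells


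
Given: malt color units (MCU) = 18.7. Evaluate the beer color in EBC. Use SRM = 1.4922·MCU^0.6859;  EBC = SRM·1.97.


SRM = 1.4922·18.7^0.6859 = 11.1220
EBC = 11.1220·1.97

21.9104 EBC


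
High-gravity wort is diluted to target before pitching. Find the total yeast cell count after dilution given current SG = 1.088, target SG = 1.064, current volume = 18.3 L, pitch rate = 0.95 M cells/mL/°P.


V_w = V·((SG_c−1)/(SG_t−1)−1);  °P = 259 − 259/SG_t;  cells = rate·(V+V_w)·°P
V_w = 18.3·((1.088−1)/(1.064−1)−1) = 6.8625
V_final = 18.3 + 6.8625 = 25.1625
°P = 259 − 259/1.064 = 15.5789
cells = 0.95·25.1625·15.5789

372.4050 billion cells


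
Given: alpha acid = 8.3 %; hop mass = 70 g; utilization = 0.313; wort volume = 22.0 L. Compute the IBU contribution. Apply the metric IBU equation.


IBU = (α/100)·mass·U·1000 / V
IBU = (8.3/100)·70·0.313·1000 / 22.0

82.6605 IBU


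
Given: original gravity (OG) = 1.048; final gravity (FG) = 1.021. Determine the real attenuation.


AA = (OG−FG)/(OG−1)·100;  RA = AA·0.8192
AA = (1.048 − 1.021)/(1.048 − 1)·100 = 56.2500
RA = 56.2500·0.8192

46.0800 %


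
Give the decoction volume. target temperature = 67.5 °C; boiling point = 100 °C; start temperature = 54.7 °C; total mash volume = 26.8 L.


V_dec = V_total·(T_target − T_start)/(T_boil − T_start)
V_dec = 26.8·(67.5 − 54.7)/(100 − 54.7)

7.5726 L


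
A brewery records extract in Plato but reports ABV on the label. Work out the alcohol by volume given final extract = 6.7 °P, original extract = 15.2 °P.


SG = 259/(259 − P);  ABV = (OG − FG)·131.25
OG = 259/(259 − 15.2) = 1.0623
FG = 259/(259 − 6.7) = 1.0266
ABV = (1.0623 − 1.0266)·131.25

4.6975 % ABV


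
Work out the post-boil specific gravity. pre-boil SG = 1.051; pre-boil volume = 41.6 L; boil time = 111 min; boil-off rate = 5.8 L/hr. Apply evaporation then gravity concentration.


V_post = V_pre − rate·(t/60);  SG_post = 1 + (SG_pre−1)·V_pre/V_post
V_post = 41.6 − 5.8·(111/60) = 30.8700
SG_post = 1 + (1.051 − 1)·41.6/30.8700

1.0687


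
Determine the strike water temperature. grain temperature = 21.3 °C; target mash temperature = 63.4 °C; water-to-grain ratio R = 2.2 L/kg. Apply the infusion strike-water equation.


T_strike = (0.41/R)·(T_mash − T_grain) + T_mash
T_strike = (0.41/2.2)·(63.4 − 21.3) + 63.4

71.2459 °C


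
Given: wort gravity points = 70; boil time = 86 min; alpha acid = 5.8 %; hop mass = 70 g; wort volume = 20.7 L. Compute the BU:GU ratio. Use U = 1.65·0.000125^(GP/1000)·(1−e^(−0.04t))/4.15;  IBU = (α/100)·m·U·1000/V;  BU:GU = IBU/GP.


U = 1.65·0.000125^(70/1000)·(1−e^(−0.04·86))/4.15 = 0.2051
IBU = (5.8/100)·70·0.2051·1000/20.7 = 40.2366
BU:GU = 40.2366/70

0.5748


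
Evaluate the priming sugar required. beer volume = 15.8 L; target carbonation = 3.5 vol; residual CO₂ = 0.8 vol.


sugar = (target − residual)·4.0·V
sugar = (3.5 − 0.8)·4.0·15.8

170.6400 g


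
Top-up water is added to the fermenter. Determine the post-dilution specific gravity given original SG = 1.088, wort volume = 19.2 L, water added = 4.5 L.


SG_new = 1 + (SG_old − 1)·V_old/(V_old + V_water)
pts = (1.088 − 1)·1000·19.2/(19.2 + 4.5) = 71.2911
SG_new = 1 + 71.2911/1000

1.0713


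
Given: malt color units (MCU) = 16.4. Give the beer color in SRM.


SRM = 1.4922 · MCU^0.6859
SRM = 1.4922 · 16.4^0.6859

10.1646 SRM


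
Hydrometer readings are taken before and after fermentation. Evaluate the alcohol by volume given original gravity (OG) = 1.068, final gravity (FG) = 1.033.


ABV = (OG − FG) · 131.25
ABV = (1.068 − 1.033) · 131.25

4.5938 % ABV


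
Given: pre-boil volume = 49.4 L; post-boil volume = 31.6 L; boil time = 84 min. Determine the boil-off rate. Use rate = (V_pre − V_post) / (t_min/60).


rate = (49.4 − 31.6) / (84/60)

12.7143 L/hr


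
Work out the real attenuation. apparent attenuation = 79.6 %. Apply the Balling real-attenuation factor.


RA = AA · 0.8192
RA = 79.6 · 0.8192

65.2083 %


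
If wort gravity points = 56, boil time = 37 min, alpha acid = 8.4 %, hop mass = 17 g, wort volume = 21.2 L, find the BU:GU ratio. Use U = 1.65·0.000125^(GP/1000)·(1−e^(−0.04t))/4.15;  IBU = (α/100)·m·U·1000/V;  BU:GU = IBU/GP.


U = 1.65·0.000125^(56/1000)·(1−e^(−0.04·37))/4.15 = 0.1856
IBU = (8.4/100)·17·0.1856·1000/21.2 = 12.5048
BU:GU = 12.5048/56

0.2233


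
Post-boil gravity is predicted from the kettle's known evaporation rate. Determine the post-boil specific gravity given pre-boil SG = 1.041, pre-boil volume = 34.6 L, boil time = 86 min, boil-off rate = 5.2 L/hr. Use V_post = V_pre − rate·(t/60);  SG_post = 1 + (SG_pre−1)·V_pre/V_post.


V_post = 34.6 − 5.2·(86/60) = 27.1467
SG_post = 1 + (1.041 − 1)·34.6/27.1467

1.0523


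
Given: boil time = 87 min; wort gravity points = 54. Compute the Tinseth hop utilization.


U = 1.65·0.000125^(GP/1000) · (1 − e^(−0.04·t))/4.15
bigness = 1.65·0.000125^(54/1000) = 1.0156
boil_factor = (1 − e^(−0.04·87))/4.15 = 0.2335
U = 1.0156 · 0.2335

0.2372


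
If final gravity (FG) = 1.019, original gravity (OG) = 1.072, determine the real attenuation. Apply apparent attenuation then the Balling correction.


AA = (OG−FG)/(OG−1)·100;  RA = AA·0.8192
AA = (1.072 − 1.019)/(1.072 − 1)·100 = 73.6111
RA = 73.6111·0.8192

60.3022 %


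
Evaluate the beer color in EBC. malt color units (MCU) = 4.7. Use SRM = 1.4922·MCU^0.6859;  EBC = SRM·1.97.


SRM = 1.4922·4.7^0.6859 = 4.3134
EBC = 4.3134·1.97

8.4974 EBC


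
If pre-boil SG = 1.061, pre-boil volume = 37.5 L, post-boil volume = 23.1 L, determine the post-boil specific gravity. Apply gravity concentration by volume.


SG_post = 1 + (SG_pre − 1)·V_pre/V_post
pts_pre = (1.061 − 1)·1000 = 61.0000
pts_post = 61.0000·37.5/23.1 = 99.0260
SG_post = 1 + 99.0260/1000

1.0990


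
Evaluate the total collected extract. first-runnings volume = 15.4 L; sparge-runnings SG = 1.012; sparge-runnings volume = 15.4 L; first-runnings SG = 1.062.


total = Σ (SG_i − 1)·1000·V_i
first = (1.062 − 1)·1000·15.4 = 954.8000
sparge = (1.012 − 1)·1000·15.4 = 184.8000
total = 954.8000 + 184.8000

1139.6000 gravity·L


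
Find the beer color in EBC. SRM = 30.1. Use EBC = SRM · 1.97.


EBC = 30.1 · 1.97

59.2970 EBC


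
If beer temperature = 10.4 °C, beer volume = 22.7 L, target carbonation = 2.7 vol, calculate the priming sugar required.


residual = 14.695·(0.01821 + 0.09011·e^(−0.04·T));  sugar = (target − residual)·4.0·V
residual = 14.695·(0.01821 + 0.09011·e^(−0.04·10.4)) = 1.1411
sugar = (2.7 − 1.1411)·4.0·22.7

141.5461 g


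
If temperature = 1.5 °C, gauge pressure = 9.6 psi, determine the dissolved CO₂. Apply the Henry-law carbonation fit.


vols = (P + 14.695)·(0.01821 + 0.09011·e^(−0.04·T))
vols = (9.6 + 14.695)·(0.01821 + 0.09011·e^(−0.04·1.5))

2.5041 volumes


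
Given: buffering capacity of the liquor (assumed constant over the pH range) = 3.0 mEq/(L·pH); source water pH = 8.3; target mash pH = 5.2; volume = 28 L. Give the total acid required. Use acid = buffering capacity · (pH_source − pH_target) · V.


acid = 3.0 · (8.3 − 5.2) · 28

260.4000 mEq


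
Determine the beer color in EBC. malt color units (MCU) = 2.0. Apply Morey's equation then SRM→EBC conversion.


SRM = 1.4922·MCU^0.6859;  EBC = SRM·1.97
SRM = 1.4922·2.0^0.6859 = 2.4005
EBC = 2.4005·1.97

4.7290 EBC


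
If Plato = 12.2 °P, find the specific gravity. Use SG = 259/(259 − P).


SG = 259/(259 − 12.2)

1.0494


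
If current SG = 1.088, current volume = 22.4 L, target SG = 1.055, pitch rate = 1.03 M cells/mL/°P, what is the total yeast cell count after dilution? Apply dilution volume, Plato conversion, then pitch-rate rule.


V_w = V·((SG_c−1)/(SG_t−1)−1);  °P = 259 − 259/SG_t;  cells = rate·(V+V_w)·°P
V_w = 22.4·((1.088−1)/(1.055−1)−1) = 13.4400
V_final = 22.4 + 13.4400 = 35.8400
°P = 259 − 259/1.055 = 13.5024
cells = 1.03·35.8400·13.5024

498.4427 billion cells
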